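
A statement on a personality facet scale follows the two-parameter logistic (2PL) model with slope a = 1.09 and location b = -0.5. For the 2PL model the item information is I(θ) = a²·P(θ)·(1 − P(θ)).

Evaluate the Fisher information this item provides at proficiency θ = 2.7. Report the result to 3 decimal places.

0.034

P = 1/(1+e^{-3.4880}) = 0.9703
P(1−P) = 0.9703 × 0.0297 = 0.0288
I = a² × P(1−P) = 1.09² × 0.0288 = 0.03419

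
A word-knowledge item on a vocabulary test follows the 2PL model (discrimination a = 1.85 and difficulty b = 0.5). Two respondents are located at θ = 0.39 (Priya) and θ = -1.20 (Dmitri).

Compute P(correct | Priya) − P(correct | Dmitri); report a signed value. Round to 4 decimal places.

P(θ) = 1 / (1 + exp(−a(θ − b)))
P(Priya) = 0.4493  [exponent -0.2035]
P(Dmitri) = 0.0413  [exponent -3.1450]
Difference = 0.4493 − 0.0413 = 0.4080

0.4080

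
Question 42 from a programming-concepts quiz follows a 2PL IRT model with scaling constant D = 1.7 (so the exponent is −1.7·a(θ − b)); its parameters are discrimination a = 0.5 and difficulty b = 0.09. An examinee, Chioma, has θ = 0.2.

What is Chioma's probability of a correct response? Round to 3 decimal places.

P(θ) = 1 / (1 + exp(−D·a(θ − b)))
Exponent: 1.7 × 0.5 × (0.2 − 0.09) = 0.0935
1/(1 + e^{-0.0935}) = 0.5234
P = 0.5234

0.523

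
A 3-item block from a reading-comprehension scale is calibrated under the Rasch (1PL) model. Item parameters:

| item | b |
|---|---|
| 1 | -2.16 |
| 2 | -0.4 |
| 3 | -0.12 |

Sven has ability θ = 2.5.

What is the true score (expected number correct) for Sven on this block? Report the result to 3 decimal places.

P(θ) = 1 / (1 + exp(−(θ − b)))
P_1 = 1/(1+e^{-4.6600}) = 0.9906
P_2 = 1/(1+e^{-2.9000}) = 0.9478
P_3 = 1/(1+e^{-2.6200}) = 0.9321
E[score] = 0.9906 + 0.9478 + 0.9321 = 2.8706

2.871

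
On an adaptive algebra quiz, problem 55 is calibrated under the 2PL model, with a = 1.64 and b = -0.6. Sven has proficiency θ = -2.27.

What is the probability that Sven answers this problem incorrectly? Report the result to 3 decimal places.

P(θ) = 1 / (1 + exp(−a(θ − b)))
Exponent: 1.64 × (-2.27 − (-0.6)) = -2.7388
1/(1 + e^{2.7388}) = 0.0607
P(incorrect) = 1 − 0.0607 = 0.9393

0.939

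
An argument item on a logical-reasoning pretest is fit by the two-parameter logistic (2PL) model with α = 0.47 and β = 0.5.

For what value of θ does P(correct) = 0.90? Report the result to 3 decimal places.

5.175

P(θ) = 1 / (1 + exp(−α(θ − β)))
logit = ln(0.9000/0.1000) = 2.1972
θ = β + logit/(α) = 0.5 + 2.1972/0.4700 = 5.1749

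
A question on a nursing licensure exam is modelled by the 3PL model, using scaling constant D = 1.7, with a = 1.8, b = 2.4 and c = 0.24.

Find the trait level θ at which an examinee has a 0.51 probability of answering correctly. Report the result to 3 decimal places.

2.205

P(θ) = c + (1 − c) · 1 / (1 + exp(−D·a(θ − b)))
Remove guessing floor: (0.51 − 0.24)/(1 − 0.24) = 0.3553
logit = ln(0.3553/0.6447) = -0.5960
θ = b + logit/(1.7·a) = 2.4 + (-0.5960)/3.0600 = 2.2052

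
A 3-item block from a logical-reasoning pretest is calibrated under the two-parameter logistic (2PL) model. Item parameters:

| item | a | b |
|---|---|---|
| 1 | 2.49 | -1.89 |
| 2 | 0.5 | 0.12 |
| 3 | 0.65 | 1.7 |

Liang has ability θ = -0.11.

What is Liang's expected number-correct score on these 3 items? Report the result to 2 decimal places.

1.70

P(θ) = 1 / (1 + exp(−a(θ − b)))
P_1 = 1/(1+e^{-4.4322}) = 0.9883
P_2 = 1/(1+e^{0.1150}) = 0.4713
P_3 = 1/(1+e^{1.1765}) = 0.2357
E[score] = 0.9883 + 0.4713 + 0.2357 = 1.6952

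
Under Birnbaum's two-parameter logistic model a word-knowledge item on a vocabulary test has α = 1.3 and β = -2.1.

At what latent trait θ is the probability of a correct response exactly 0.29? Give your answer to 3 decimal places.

P(θ) = 1 / (1 + exp(−α(θ − β)))
logit = ln(0.2900/0.7100) = -0.8954
θ = β + logit/(α) = -2.1 + (-0.8954)/1.3000 = -2.7888

-2.789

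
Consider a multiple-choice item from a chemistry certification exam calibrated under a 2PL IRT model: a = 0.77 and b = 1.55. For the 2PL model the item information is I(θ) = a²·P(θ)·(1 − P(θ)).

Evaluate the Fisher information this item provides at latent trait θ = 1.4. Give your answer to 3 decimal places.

P = 1/(1+e^{0.1155}) = 0.4712
P(1−P) = 0.4712 × 0.5288 = 0.2492
I = a² × P(1−P) = 0.77² × 0.2492 = 0.14773

0.148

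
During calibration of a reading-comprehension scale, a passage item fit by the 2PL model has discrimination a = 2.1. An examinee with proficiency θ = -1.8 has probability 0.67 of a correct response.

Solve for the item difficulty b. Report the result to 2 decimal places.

-2.14

P(θ) = 1 / (1 + exp(−a(θ − b)))
logit(0.67) = ln(0.67/0.33) = 0.7082
b = θ − logit/(a) = -1.8 − 0.7082/2.1000 = -2.1372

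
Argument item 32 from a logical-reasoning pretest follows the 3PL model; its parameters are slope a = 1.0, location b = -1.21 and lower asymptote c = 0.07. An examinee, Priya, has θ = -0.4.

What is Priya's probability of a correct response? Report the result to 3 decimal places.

0.714

P(θ) = c + (1 − c) · 1 / (1 + exp(−a(θ − b)))
Exponent: 1.0 × (-0.4 − (-1.21)) = 0.8100
1/(1 + e^{-0.8100}) = 0.6921
P = 0.07 + 0.93 × 0.6921 = 0.7137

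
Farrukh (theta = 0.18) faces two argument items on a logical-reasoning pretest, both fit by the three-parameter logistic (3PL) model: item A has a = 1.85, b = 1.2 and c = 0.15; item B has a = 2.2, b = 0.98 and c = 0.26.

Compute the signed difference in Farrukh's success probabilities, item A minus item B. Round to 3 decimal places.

-0.107

P(theta) = c + (1 − c) · 1 / (1 + exp(−a(theta − b)))
P_A = 0.2618
P_B = 0.3686
P_A − P_B = -0.1068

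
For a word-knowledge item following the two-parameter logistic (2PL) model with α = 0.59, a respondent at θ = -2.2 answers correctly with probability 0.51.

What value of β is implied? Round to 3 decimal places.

P(θ) = 1 / (1 + exp(−α(θ − β)))
logit(0.51) = ln(0.51/0.49) = 0.0400
β = θ − logit/(α) = -2.2 − 0.0400/0.5900 = -2.2678

-2.268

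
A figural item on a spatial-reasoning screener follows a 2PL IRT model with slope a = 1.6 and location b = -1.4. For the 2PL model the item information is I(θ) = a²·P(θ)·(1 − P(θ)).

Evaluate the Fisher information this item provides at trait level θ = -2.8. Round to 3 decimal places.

P = 1/(1+e^{2.2400}) = 0.0962
P(1−P) = 0.0962 × 0.9038 = 0.0870
I = a² × P(1−P) = 1.6² × 0.0870 = 0.22261

0.223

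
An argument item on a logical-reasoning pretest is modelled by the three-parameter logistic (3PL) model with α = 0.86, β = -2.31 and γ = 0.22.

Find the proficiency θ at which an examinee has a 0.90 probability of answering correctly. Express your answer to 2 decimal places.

-0.08

P(θ) = γ + (1 − γ) · 1 / (1 + exp(−α(θ − β)))
Remove guessing floor: (0.90 − 0.22)/(1 − 0.22) = 0.8718
logit = ln(0.8718/0.1282) = 1.9169
θ = β + logit/(α) = -2.31 + 1.9169/0.8600 = -0.0810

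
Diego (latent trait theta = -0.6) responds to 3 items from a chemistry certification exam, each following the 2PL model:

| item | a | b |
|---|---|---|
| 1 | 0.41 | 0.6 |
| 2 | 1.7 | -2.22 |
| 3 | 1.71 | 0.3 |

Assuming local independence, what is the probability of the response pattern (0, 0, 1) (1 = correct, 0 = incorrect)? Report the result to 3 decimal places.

0.007

P(theta) = 1 / (1 + exp(−a(theta − b)))
P_1 = 1/(1+e^{0.4920}) = 0.3794
P_2 = 1/(1+e^{-2.7540}) = 0.9401
P_3 = 1/(1+e^{1.5390}) = 0.1767
L = (1−P_1) × (1−P_2) × P_3 = 0.6206 × 0.0599 × 0.1767 = 0.00656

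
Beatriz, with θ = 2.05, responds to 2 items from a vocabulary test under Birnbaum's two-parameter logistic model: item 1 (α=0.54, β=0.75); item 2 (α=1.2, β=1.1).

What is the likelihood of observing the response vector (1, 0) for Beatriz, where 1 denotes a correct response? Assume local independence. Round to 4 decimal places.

0.1620

P(θ) = 1 / (1 + exp(−α(θ − β)))
P_1 = 1/(1+e^{-0.7020}) = 0.6686
P_2 = 1/(1+e^{-1.1400}) = 0.7577
L = P_1 × (1−P_2) = 0.6686 × 0.2423 = 0.16202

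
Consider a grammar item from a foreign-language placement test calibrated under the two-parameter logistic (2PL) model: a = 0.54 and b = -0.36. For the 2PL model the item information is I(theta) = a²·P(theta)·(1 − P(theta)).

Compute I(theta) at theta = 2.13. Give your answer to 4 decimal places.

P = 1/(1+e^{-1.3446}) = 0.7932
P(1−P) = 0.7932 × 0.2068 = 0.1640
I = a² × P(1−P) = 0.54² × 0.1640 = 0.04782

0.0478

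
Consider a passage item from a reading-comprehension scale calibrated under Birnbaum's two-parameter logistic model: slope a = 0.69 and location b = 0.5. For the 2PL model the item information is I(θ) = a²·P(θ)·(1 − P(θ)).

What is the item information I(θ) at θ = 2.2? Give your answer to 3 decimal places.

P = 1/(1+e^{-1.1730}) = 0.7637
P(1−P) = 0.7637 × 0.2363 = 0.1805
I = a² × P(1−P) = 0.69² × 0.1805 = 0.08592

0.086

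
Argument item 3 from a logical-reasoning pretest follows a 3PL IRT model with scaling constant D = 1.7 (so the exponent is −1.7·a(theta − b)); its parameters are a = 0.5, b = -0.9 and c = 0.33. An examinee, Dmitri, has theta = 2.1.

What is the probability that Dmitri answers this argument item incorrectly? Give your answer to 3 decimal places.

0.049

P(theta) = c + (1 − c) · 1 / (1 + exp(−D·a(theta − b)))
Exponent: 1.7 × 0.5 × (2.1 − (-0.9)) = 2.5500
1/(1 + e^{-2.5500}) = 0.9276
P = 0.33 + 0.67 × 0.9276 = 0.9515
P(incorrect) = 1 − 0.9515 = 0.0485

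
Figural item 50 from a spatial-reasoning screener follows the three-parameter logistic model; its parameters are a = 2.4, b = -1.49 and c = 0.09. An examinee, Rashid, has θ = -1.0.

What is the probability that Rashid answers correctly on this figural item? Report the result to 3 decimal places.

P(θ) = c + (1 − c) · 1 / (1 + exp(−a(θ − b)))
Exponent: 2.4 × (-1.0 − (-1.49)) = 1.1760
1/(1 + e^{-1.1760}) = 0.7642
P = 0.09 + 0.91 × 0.7642 = 0.7854

0.785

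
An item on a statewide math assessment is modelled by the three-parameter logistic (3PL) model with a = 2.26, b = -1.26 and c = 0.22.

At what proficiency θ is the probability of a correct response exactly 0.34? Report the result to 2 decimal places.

-2.01

P(θ) = c + (1 − c) · 1 / (1 + exp(−a(θ − b)))
Remove guessing floor: (0.34 − 0.22)/(1 − 0.22) = 0.1538
logit = ln(0.1538/0.8462) = -1.7047
θ = b + logit/(a) = -1.26 + (-1.7047)/2.2600 = -2.0143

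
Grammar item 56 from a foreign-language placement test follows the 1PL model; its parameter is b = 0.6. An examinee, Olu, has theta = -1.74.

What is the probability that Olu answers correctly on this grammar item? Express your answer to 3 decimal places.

0.088

P(theta) = 1 / (1 + exp(−(theta − b)))
Exponent: (-1.74 − 0.6) = -2.3400
1/(1 + e^{2.3400}) = 0.0879
P = 0.0879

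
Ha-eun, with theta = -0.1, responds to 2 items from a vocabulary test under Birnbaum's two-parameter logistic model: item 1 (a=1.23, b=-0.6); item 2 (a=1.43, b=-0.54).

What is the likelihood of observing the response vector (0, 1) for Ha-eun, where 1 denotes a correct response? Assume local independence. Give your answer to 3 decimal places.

0.229

P(theta) = 1 / (1 + exp(−a(theta − b)))
P_1 = 1/(1+e^{-0.6150}) = 0.6491
P_2 = 1/(1+e^{-0.6292}) = 0.6523
L = (1−P_1) × P_2 = 0.3509 × 0.6523 = 0.22891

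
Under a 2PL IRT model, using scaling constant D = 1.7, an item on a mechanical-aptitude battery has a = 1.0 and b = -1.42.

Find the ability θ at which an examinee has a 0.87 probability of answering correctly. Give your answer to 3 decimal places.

-0.302

P(θ) = 1 / (1 + exp(−D·a(θ − b)))
logit = ln(0.8700/0.1300) = 1.9010
θ = b + logit/(1.7·a) = -1.42 + 1.9010/1.7000 = -0.3018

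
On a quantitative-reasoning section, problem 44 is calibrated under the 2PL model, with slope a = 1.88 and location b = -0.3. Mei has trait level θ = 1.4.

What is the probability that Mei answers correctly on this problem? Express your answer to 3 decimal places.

0.961

P(θ) = 1 / (1 + exp(−a(θ − b)))
Exponent: 1.88 × (1.4 − (-0.3)) = 3.1960
1/(1 + e^{-3.1960}) = 0.9607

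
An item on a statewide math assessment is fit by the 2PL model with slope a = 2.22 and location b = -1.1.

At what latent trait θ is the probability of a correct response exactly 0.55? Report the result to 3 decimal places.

-1.010

P(θ) = 1 / (1 + exp(−a(θ − b)))
logit = ln(0.5500/0.4500) = 0.2007
θ = b + logit/(a) = -1.1 + 0.2007/2.2200 = -1.0096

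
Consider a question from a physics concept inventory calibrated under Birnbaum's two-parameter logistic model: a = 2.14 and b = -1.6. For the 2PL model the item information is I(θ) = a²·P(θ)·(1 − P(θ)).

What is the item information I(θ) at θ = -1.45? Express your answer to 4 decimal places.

P = 1/(1+e^{-0.3210}) = 0.5796
P(1−P) = 0.5796 × 0.4204 = 0.2437
I = a² × P(1−P) = 2.14² × 0.2437 = 1.11591

1.1159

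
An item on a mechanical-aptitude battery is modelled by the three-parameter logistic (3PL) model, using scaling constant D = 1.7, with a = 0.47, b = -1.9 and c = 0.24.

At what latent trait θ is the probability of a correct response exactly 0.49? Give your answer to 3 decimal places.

-2.792

P(θ) = c + (1 − c) · 1 / (1 + exp(−D·a(θ − b)))
Remove guessing floor: (0.49 − 0.24)/(1 − 0.24) = 0.3289
logit = ln(0.3289/0.6711) = -0.7129
θ = b + logit/(1.7·a) = -1.9 + (-0.7129)/0.7990 = -2.7923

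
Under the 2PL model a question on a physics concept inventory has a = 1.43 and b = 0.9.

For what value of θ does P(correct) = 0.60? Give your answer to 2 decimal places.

P(θ) = 1 / (1 + exp(−a(θ − b)))
logit = ln(0.6000/0.4000) = 0.4055
θ = b + logit/(a) = 0.9 + 0.4055/1.4300 = 1.1835

1.18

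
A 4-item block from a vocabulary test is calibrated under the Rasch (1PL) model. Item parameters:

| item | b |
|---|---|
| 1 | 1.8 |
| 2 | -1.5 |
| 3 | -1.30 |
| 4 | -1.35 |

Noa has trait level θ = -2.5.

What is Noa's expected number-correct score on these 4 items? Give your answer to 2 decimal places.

P(θ) = 1 / (1 + exp(−(θ − b)))
P_1 = 1/(1+e^{4.3000}) = 0.0134
P_2 = 1/(1+e^{1.0000}) = 0.2689
P_3 = 1/(1+e^{1.2000}) = 0.2315
P_4 = 1/(1+e^{1.1500}) = 0.2405
E[score] = 0.0134 + 0.2689 + 0.2315 + 0.2405 = 0.7543

0.75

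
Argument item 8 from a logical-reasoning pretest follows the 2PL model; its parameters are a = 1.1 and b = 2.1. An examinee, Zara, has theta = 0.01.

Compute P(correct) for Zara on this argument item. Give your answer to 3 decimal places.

P(theta) = 1 / (1 + exp(−a(theta − b)))
Exponent: 1.1 × (0.01 − 2.1) = -2.2990
1/(1 + e^{2.2990}) = 0.0912

0.091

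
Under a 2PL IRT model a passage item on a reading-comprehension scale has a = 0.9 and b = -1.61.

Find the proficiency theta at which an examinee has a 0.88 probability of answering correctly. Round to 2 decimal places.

P(theta) = 1 / (1 + exp(−a(theta − b)))
logit = ln(0.8800/0.1200) = 1.9924
theta = b + logit/(a) = -1.61 + 1.9924/0.9000 = 0.6038

0.60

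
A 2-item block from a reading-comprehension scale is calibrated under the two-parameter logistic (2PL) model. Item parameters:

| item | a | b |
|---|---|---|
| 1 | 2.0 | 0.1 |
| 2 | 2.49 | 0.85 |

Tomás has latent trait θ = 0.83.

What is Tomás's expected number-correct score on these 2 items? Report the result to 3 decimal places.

1.299

P(θ) = 1 / (1 + exp(−a(θ − b)))
P_1 = 1/(1+e^{-1.4600}) = 0.8115
P_2 = 1/(1+e^{0.0498}) = 0.4876
E[score] = 0.8115 + 0.4876 = 1.2991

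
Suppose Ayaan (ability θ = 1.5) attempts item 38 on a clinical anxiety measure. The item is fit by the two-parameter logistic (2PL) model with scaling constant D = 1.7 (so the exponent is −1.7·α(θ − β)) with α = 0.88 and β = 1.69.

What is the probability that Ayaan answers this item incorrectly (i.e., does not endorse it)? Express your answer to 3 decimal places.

0.571

P(θ) = 1 / (1 + exp(−D·α(θ − β)))
Exponent: 1.7 × 0.88 × (1.5 − 1.69) = -0.2842
1/(1 + e^{0.2842}) = 0.4294
P = 0.4294
P(incorrect) = 1 − 0.4294 = 0.5706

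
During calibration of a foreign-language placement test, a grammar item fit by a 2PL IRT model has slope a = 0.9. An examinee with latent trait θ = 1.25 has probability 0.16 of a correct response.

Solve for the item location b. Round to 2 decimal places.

3.09

P(θ) = 1 / (1 + exp(−a(θ − b)))
logit(0.16) = ln(0.16/0.84) = -1.6582
b = θ − logit/(a) = 1.25 − (-1.6582)/0.9000 = 3.0925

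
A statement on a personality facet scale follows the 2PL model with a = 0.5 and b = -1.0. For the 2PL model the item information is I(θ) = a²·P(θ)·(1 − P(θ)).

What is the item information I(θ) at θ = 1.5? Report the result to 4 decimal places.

P = 1/(1+e^{-1.2500}) = 0.7773
P(1−P) = 0.7773 × 0.2227 = 0.1731
I = a² × P(1−P) = 0.5² × 0.1731 = 0.04328

0.0433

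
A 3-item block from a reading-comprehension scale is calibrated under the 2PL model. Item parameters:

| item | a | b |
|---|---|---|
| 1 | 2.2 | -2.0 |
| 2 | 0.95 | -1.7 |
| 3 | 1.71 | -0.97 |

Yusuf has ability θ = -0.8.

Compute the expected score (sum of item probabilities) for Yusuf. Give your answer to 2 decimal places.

2.21

P(θ) = 1 / (1 + exp(−a(θ − b)))
P_1 = 1/(1+e^{-2.6400}) = 0.9334
P_2 = 1/(1+e^{-0.8550}) = 0.7016
P_3 = 1/(1+e^{-0.2907}) = 0.5722
E[score] = 0.9334 + 0.7016 + 0.5722 = 2.2072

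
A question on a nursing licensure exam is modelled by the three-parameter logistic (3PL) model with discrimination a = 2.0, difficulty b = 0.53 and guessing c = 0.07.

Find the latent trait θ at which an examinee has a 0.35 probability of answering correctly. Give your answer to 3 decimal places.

0.109

P(θ) = c + (1 − c) · 1 / (1 + exp(−a(θ − b)))
Remove guessing floor: (0.35 − 0.07)/(1 − 0.07) = 0.3011
logit = ln(0.3011/0.6989) = -0.8422
θ = b + logit/(a) = 0.53 + (-0.8422)/2.0000 = 0.1089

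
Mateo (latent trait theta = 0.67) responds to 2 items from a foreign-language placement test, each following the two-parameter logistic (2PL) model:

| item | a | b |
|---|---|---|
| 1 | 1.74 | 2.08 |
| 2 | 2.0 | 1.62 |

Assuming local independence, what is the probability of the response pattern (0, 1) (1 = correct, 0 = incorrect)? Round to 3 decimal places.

P(theta) = 1 / (1 + exp(−a(theta − b)))
P_1 = 1/(1+e^{2.4534}) = 0.0792
P_2 = 1/(1+e^{1.9000}) = 0.1301
L = (1−P_1) × P_2 = 0.9208 × 0.1301 = 0.11981

0.120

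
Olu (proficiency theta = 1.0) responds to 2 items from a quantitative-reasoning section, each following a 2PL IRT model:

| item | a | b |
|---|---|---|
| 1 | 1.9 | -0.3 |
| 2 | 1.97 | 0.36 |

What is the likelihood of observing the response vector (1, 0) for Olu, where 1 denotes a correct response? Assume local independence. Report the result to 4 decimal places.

P(theta) = 1 / (1 + exp(−a(theta − b)))
P_1 = 1/(1+e^{-2.4700}) = 0.9220
P_2 = 1/(1+e^{-1.2608}) = 0.7792
L = P_1 × (1−P_2) = 0.9220 × 0.2208 = 0.20361

0.2036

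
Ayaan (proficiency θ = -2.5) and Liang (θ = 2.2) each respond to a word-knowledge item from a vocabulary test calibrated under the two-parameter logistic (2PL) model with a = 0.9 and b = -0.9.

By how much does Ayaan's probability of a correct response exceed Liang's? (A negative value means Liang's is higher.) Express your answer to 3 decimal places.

P(θ) = 1 / (1 + exp(−a(θ − b)))
P(Ayaan) = 0.1915  [exponent -1.4400]
P(Liang) = 0.9421  [exponent 2.7900]
Difference = 0.1915 − 0.9421 = -0.7506

-0.751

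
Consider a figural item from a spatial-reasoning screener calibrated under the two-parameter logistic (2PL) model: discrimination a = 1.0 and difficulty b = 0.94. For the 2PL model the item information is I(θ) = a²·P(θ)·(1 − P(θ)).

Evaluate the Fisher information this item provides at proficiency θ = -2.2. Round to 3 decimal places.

0.040

P = 1/(1+e^{3.1400}) = 0.0415
P(1−P) = 0.0415 × 0.9585 = 0.0398
I = a² × P(1−P) = 1.0² × 0.0398 = 0.03977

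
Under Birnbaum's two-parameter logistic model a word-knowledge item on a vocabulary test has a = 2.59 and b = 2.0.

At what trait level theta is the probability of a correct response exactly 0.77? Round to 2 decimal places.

2.47

P(theta) = 1 / (1 + exp(−a(theta − b)))
logit = ln(0.7700/0.2300) = 1.2083
theta = b + logit/(a) = 2.0 + 1.2083/2.5900 = 2.4665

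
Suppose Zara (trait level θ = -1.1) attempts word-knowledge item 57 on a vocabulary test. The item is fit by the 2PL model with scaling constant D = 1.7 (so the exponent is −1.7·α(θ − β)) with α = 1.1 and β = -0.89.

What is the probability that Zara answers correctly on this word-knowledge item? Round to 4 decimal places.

P(θ) = 1 / (1 + exp(−D·α(θ − β)))
Exponent: 1.7 × 1.1 × (-1.1 − (-0.89)) = -0.3927
1/(1 + e^{0.3927}) = 0.4031
P = 0.4031

0.4031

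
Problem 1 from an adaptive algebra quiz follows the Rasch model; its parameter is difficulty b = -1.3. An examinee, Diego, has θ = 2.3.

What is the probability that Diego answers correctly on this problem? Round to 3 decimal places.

P(θ) = 1 / (1 + exp(−(θ − b)))
Exponent: (2.3 − (-1.3)) = 3.6000
1/(1 + e^{-3.6000}) = 0.9734
P = 0.9734

0.973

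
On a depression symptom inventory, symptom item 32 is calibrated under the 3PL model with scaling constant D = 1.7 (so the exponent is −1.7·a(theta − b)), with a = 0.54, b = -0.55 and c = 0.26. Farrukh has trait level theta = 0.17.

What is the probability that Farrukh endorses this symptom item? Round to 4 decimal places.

0.7480

P(theta) = c + (1 − c) · 1 / (1 + exp(−D·a(theta − b)))
Exponent: 1.7 × 0.54 × (0.17 − (-0.55)) = 0.6610
1/(1 + e^{-0.6610}) = 0.6595
P = 0.26 + 0.74 × 0.6595 = 0.7480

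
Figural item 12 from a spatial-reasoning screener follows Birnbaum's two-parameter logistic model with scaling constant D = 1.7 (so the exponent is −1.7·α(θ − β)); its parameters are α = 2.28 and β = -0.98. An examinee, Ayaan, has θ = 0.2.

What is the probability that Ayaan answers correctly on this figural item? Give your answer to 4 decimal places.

0.9898

P(θ) = 1 / (1 + exp(−D·α(θ − β)))
Exponent: 1.7 × 2.28 × (0.2 − (-0.98)) = 4.5737
1/(1 + e^{-4.5737}) = 0.9898
P = 0.9898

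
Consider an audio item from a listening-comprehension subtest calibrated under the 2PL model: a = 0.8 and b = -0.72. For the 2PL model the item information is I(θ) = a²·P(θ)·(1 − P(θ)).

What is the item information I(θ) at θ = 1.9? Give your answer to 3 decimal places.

0.062

P = 1/(1+e^{-2.0960}) = 0.8905
P(1−P) = 0.8905 × 0.1095 = 0.0975
I = a² × P(1−P) = 0.8² × 0.0975 = 0.06240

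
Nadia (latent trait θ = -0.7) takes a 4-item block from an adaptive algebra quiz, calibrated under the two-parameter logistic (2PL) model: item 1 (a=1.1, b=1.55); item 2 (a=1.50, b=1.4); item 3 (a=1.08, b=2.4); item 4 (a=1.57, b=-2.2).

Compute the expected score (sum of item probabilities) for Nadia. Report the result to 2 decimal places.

1.07

P(θ) = 1 / (1 + exp(−a(θ − b)))
P_1 = 1/(1+e^{2.4750}) = 0.0776
P_2 = 1/(1+e^{3.1500}) = 0.0411
P_3 = 1/(1+e^{3.3480}) = 0.0340
P_4 = 1/(1+e^{-2.3550}) = 0.9133
E[score] = 0.0776 + 0.0411 + 0.0340 + 0.9133 = 1.0660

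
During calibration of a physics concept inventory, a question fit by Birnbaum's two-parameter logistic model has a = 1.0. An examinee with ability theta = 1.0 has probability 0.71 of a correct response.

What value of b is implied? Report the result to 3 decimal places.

P(theta) = 1 / (1 + exp(−a(theta − b)))
logit(0.71) = ln(0.71/0.29) = 0.8954
b = theta − logit/(a) = 1.0 − 0.8954/1.0000 = 0.1046

0.105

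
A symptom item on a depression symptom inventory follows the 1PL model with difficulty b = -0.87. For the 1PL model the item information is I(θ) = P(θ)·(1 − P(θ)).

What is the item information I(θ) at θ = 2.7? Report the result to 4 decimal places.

P = 1/(1+e^{-3.5700}) = 0.9726
P(1−P) = 0.9726 × 0.0274 = 0.0266
I = P(1−P) = 0.02663

0.0266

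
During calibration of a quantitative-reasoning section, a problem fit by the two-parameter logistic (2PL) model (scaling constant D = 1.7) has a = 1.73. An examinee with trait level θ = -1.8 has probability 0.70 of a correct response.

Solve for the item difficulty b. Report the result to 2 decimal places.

P(θ) = 1 / (1 + exp(−D·a(θ − b)))
logit(0.70) = ln(0.70/0.30) = 0.8473
b = θ − logit/(1.7·a) = -1.8 − 0.8473/2.9410 = -2.0881

-2.09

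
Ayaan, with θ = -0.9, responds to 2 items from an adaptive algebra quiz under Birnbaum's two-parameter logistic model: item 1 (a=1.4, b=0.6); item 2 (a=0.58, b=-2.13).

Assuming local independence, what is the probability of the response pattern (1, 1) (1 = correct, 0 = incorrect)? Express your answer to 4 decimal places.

0.0732

P(θ) = 1 / (1 + exp(−a(θ − b)))
P_1 = 1/(1+e^{2.1000}) = 0.1091
P_2 = 1/(1+e^{-0.7134}) = 0.6712
L = P_1 × P_2 = 0.1091 × 0.6712 = 0.07322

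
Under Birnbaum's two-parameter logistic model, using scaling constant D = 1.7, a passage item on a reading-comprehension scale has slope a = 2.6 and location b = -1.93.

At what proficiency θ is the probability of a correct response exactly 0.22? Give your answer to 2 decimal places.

-2.22

P(θ) = 1 / (1 + exp(−D·a(θ − b)))
logit = ln(0.2200/0.7800) = -1.2657
θ = b + logit/(1.7·a) = -1.93 + (-1.2657)/4.4200 = -2.2163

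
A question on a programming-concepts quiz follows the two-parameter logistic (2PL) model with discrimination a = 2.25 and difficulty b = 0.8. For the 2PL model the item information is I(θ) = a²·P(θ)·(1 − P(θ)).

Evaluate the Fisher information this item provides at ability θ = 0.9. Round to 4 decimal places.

P = 1/(1+e^{-0.2250}) = 0.5560
P(1−P) = 0.5560 × 0.4440 = 0.2469
I = a² × P(1−P) = 2.25² × 0.2469 = 1.24974

1.2497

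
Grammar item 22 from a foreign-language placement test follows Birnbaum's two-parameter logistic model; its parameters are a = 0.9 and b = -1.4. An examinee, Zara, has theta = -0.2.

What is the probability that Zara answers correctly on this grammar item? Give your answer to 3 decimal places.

0.746

P(theta) = 1 / (1 + exp(−a(theta − b)))
Exponent: 0.9 × (-0.2 − (-1.4)) = 1.0800
1/(1 + e^{-1.0800}) = 0.7465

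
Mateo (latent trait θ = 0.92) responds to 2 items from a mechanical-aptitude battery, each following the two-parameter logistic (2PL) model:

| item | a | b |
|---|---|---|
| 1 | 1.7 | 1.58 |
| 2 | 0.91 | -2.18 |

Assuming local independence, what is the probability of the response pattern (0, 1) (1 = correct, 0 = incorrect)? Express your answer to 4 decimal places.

P(θ) = 1 / (1 + exp(−a(θ − b)))
P_1 = 1/(1+e^{1.1220}) = 0.2456
P_2 = 1/(1+e^{-2.8210}) = 0.9438
L = (1−P_1) × P_2 = 0.7544 × 0.9438 = 0.71196

0.7120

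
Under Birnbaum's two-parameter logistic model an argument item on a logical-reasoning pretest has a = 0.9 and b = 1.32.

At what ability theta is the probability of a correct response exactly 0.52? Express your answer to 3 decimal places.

1.409

P(theta) = 1 / (1 + exp(−a(theta − b)))
logit = ln(0.5200/0.4800) = 0.0800
theta = b + logit/(a) = 1.32 + 0.0800/0.9000 = 1.4089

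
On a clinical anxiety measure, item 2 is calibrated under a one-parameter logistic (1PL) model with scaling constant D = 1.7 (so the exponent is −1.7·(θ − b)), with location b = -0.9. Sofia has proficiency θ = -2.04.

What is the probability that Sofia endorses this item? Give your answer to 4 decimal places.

P(θ) = 1 / (1 + exp(−D·(θ − b)))
Exponent: 1.7 × (-2.04 − (-0.9)) = -1.9380
1/(1 + e^{1.9380}) = 0.1259
P = 0.1259

0.1259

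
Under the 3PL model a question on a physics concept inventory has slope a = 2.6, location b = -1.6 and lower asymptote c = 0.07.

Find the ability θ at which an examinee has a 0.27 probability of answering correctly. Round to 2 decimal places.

P(θ) = c + (1 − c) · 1 / (1 + exp(−a(θ − b)))
Remove guessing floor: (0.27 − 0.07)/(1 − 0.07) = 0.2151
logit = ln(0.2151/0.7849) = -1.2947
θ = b + logit/(a) = -1.6 + (-1.2947)/2.6000 = -2.0980

-2.10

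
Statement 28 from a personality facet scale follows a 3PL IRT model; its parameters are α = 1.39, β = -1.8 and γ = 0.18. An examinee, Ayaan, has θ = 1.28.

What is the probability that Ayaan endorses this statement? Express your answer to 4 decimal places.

0.9888

P(θ) = γ + (1 − γ) · 1 / (1 + exp(−α(θ − β)))
Exponent: 1.39 × (1.28 − (-1.8)) = 4.2812
1/(1 + e^{-4.2812}) = 0.9864
P = 0.18 + 0.82 × 0.9864 = 0.9888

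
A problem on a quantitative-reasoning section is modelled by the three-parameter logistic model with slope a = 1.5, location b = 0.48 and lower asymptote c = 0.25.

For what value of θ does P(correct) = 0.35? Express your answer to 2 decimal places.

P(θ) = c + (1 − c) · 1 / (1 + exp(−a(θ − b)))
Remove guessing floor: (0.35 − 0.25)/(1 − 0.25) = 0.1333
logit = ln(0.1333/0.8667) = -1.8718
θ = b + logit/(a) = 0.48 + (-1.8718)/1.5000 = -0.7679

-0.77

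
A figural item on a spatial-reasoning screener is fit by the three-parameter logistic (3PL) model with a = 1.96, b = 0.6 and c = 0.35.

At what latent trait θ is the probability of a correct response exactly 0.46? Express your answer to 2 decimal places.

-0.21

P(θ) = c + (1 − c) · 1 / (1 + exp(−a(θ − b)))
Remove guessing floor: (0.46 − 0.35)/(1 − 0.35) = 0.1692
logit = ln(0.1692/0.8308) = -1.5911
θ = b + logit/(a) = 0.6 + (-1.5911)/1.9600 = -0.2118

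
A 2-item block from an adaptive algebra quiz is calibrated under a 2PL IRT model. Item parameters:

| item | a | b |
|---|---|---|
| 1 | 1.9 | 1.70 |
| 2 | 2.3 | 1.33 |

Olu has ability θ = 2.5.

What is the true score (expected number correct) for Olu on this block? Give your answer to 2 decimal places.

1.76

P(θ) = 1 / (1 + exp(−a(θ − b)))
P_1 = 1/(1+e^{-1.5200}) = 0.8205
P_2 = 1/(1+e^{-2.6910}) = 0.9365
E[score] = 0.8205 + 0.9365 = 1.7570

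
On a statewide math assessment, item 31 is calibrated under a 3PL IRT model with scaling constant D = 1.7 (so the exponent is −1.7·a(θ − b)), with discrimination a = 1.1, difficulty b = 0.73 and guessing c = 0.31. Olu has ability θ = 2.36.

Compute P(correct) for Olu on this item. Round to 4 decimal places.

P(θ) = c + (1 − c) · 1 / (1 + exp(−D·a(θ − b)))
Exponent: 1.7 × 1.1 × (2.36 − 0.73) = 3.0481
1/(1 + e^{-3.0481}) = 0.9547
P = 0.31 + 0.69 × 0.9547 = 0.9687

0.9687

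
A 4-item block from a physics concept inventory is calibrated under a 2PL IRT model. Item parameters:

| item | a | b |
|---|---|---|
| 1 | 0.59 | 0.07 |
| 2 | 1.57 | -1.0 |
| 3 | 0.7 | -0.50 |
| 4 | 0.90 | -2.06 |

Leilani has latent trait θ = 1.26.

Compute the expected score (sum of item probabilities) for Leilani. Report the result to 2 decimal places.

3.37

P(θ) = 1 / (1 + exp(−a(θ − b)))
P_1 = 1/(1+e^{-0.7021}) = 0.6687
P_2 = 1/(1+e^{-3.5482}) = 0.9720
P_3 = 1/(1+e^{-1.2320}) = 0.7742
P_4 = 1/(1+e^{-2.9880}) = 0.9520
E[score] = 0.6687 + 0.9720 + 0.7742 + 0.9520 = 3.3669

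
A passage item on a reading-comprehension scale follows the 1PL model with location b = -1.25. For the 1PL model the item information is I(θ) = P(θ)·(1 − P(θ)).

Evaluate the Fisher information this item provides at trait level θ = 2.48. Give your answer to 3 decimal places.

P = 1/(1+e^{-3.7300}) = 0.9766
P(1−P) = 0.9766 × 0.0234 = 0.0229
I = P(1−P) = 0.02288

0.023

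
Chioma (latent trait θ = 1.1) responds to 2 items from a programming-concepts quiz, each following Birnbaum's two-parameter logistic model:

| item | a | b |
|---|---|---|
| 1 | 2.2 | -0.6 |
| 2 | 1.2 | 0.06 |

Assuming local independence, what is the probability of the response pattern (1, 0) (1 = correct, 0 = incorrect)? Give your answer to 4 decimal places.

0.2179

P(θ) = 1 / (1 + exp(−a(θ − b)))
P_1 = 1/(1+e^{-3.7400}) = 0.9768
P_2 = 1/(1+e^{-1.2480}) = 0.7770
L = P_1 × (1−P_2) = 0.9768 × 0.2230 = 0.21787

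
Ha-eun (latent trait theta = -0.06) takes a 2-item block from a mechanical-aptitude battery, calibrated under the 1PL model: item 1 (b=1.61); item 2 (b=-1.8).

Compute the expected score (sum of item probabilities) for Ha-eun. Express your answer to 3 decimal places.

1.009

P(theta) = 1 / (1 + exp(−(theta − b)))
P_1 = 1/(1+e^{1.6700}) = 0.1584
P_2 = 1/(1+e^{-1.7400}) = 0.8507
E[score] = 0.1584 + 0.8507 = 1.0091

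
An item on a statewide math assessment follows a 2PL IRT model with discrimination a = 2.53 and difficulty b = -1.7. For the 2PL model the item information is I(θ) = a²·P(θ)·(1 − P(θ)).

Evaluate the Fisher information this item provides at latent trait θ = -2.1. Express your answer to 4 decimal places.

P = 1/(1+e^{1.0120}) = 0.2666
P(1−P) = 0.2666 × 0.7334 = 0.1955
I = a² × P(1−P) = 2.53² × 0.1955 = 1.25150

1.2515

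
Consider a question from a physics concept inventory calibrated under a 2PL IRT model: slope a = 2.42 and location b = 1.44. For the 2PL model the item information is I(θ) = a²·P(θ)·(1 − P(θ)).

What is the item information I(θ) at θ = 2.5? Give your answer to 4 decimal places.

0.3884

P = 1/(1+e^{-2.5652}) = 0.9286
P(1−P) = 0.9286 × 0.0714 = 0.0663
I = a² × P(1−P) = 2.42² × 0.0663 = 0.38835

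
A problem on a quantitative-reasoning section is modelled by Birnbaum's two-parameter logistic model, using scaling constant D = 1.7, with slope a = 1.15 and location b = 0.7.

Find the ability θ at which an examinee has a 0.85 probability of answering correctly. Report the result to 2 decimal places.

P(θ) = 1 / (1 + exp(−D·a(θ − b)))
logit = ln(0.8500/0.1500) = 1.7346
θ = b + logit/(1.7·a) = 0.7 + 1.7346/1.9550 = 1.5873

1.59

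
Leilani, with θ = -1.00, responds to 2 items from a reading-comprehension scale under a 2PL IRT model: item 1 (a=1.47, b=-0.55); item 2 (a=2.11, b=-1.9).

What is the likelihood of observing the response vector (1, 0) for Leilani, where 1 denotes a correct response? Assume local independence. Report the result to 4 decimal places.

0.0443

P(θ) = 1 / (1 + exp(−a(θ − b)))
P_1 = 1/(1+e^{0.6615}) = 0.3404
P_2 = 1/(1+e^{-1.8990}) = 0.8698
L = P_1 × (1−P_2) = 0.3404 × 0.1302 = 0.04433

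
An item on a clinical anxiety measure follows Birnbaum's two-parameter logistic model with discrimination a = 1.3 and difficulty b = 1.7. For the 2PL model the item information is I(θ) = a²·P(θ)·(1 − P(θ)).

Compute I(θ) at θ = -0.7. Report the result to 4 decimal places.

0.0684

P = 1/(1+e^{3.1200}) = 0.0423
P(1−P) = 0.0423 × 0.9577 = 0.0405
I = a² × P(1−P) = 1.3² × 0.0405 = 0.06845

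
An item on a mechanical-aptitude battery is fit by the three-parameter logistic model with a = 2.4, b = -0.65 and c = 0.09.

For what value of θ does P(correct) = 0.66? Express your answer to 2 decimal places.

-0.43

P(θ) = c + (1 − c) · 1 / (1 + exp(−a(θ − b)))
Remove guessing floor: (0.66 − 0.09)/(1 − 0.09) = 0.6264
logit = ln(0.6264/0.3736) = 0.5167
θ = b + logit/(a) = -0.65 + 0.5167/2.4000 = -0.4347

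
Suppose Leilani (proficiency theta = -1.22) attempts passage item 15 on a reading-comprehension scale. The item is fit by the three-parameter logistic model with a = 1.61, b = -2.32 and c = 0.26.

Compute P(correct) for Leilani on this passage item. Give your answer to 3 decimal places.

P(theta) = c + (1 − c) · 1 / (1 + exp(−a(theta − b)))
Exponent: 1.61 × (-1.22 − (-2.32)) = 1.7710
1/(1 + e^{-1.7710}) = 0.8546
P = 0.26 + 0.74 × 0.8546 = 0.8924

0.892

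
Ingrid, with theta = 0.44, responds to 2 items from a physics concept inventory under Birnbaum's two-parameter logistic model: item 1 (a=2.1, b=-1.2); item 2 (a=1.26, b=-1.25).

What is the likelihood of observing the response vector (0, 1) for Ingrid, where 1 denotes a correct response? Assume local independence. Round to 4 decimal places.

P(theta) = 1 / (1 + exp(−a(theta − b)))
P_1 = 1/(1+e^{-3.4440}) = 0.9691
P_2 = 1/(1+e^{-2.1294}) = 0.8937
L = (1−P_1) × P_2 = 0.0309 × 0.8937 = 0.02766

0.0277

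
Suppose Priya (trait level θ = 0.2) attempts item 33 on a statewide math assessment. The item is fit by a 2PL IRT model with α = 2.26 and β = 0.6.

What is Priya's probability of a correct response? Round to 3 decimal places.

P(θ) = 1 / (1 + exp(−α(θ − β)))
Exponent: 2.26 × (0.2 − 0.6) = -0.9040
1/(1 + e^{0.9040}) = 0.2882

0.288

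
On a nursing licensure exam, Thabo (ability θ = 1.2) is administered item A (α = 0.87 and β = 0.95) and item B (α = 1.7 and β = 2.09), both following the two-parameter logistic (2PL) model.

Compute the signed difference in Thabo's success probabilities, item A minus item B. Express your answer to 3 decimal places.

P(θ) = 1 / (1 + exp(−α(θ − β)))
P_A = 0.5542
P_B = 0.1805
P_A − P_B = 0.3737

0.374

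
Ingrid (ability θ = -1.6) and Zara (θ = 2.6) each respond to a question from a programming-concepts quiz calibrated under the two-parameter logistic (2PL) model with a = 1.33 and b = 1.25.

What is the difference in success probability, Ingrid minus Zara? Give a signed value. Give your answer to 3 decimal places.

P(θ) = 1 / (1 + exp(−a(θ − b)))
P(Ingrid) = 0.0221  [exponent -3.7905]
P(Zara) = 0.8576  [exponent 1.7955]
Difference = 0.0221 − 0.8576 = -0.8355

-0.836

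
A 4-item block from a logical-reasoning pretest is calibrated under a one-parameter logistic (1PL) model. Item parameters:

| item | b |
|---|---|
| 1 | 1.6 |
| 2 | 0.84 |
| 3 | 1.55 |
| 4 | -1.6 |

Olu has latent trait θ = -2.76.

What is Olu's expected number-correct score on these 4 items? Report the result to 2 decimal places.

0.29

P(θ) = 1 / (1 + exp(−(θ − b)))
P_1 = 1/(1+e^{4.3600}) = 0.0126
P_2 = 1/(1+e^{3.6000}) = 0.0266
P_3 = 1/(1+e^{4.3100}) = 0.0133
P_4 = 1/(1+e^{1.1600}) = 0.2387
E[score] = 0.0126 + 0.0266 + 0.0133 + 0.2387 = 0.2911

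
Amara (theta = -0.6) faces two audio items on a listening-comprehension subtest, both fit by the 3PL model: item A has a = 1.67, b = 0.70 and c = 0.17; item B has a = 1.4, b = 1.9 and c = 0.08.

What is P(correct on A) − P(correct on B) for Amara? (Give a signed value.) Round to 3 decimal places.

0.148

P(theta) = c + (1 − c) · 1 / (1 + exp(−a(theta − b)))
P_A = 0.2550
P_B = 0.1070
P_A − P_B = 0.1480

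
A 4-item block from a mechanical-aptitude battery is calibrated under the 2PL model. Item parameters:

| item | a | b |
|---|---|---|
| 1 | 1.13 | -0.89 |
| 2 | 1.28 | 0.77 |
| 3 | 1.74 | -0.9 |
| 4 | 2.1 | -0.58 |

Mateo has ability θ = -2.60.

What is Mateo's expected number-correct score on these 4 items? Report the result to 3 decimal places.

P(θ) = 1 / (1 + exp(−a(θ − b)))
P_1 = 1/(1+e^{1.9323}) = 0.1265
P_2 = 1/(1+e^{4.3136}) = 0.0132
P_3 = 1/(1+e^{2.9580}) = 0.0494
P_4 = 1/(1+e^{4.2420}) = 0.0142
E[score] = 0.1265 + 0.0132 + 0.0494 + 0.0142 = 0.2032

0.203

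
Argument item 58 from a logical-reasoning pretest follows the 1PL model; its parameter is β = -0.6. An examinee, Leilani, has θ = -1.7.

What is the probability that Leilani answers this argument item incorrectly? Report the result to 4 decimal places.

0.7503

P(θ) = 1 / (1 + exp(−(θ − β)))
Exponent: (-1.7 − (-0.6)) = -1.1000
1/(1 + e^{1.1000}) = 0.2497
P = 0.2497
P(incorrect) = 1 − 0.2497 = 0.7503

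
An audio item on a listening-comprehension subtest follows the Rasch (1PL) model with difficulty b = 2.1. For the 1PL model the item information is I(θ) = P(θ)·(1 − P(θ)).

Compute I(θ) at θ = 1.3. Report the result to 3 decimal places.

P = 1/(1+e^{0.8000}) = 0.3100
P(1−P) = 0.3100 × 0.6900 = 0.2139
I = P(1−P) = 0.21391

0.214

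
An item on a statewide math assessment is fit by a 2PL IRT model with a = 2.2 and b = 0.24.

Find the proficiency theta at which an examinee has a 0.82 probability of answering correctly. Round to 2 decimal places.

P(theta) = 1 / (1 + exp(−a(theta − b)))
logit = ln(0.8200/0.1800) = 1.5163
theta = b + logit/(a) = 0.24 + 1.5163/2.2000 = 0.9292

0.93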